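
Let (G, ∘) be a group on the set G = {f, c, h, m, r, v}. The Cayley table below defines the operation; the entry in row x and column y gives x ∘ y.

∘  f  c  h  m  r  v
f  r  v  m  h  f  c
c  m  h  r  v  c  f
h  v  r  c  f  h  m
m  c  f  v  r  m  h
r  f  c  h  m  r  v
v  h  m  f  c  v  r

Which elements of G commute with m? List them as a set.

{m, r}

Compare row m with column m entry by entry.
h ∘ m = f but m ∘ h = v, so h does not.
Collecting the elements that commute with m: C(m) = {m, r}.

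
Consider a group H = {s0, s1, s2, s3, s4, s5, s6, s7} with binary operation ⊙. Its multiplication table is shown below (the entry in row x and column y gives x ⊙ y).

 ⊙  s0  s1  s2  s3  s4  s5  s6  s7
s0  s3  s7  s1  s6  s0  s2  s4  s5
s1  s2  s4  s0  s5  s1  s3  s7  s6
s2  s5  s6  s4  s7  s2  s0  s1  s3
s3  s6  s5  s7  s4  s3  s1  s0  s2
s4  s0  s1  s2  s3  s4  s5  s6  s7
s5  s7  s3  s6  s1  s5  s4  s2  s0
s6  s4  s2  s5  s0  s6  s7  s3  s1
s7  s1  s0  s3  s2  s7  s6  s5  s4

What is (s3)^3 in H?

s3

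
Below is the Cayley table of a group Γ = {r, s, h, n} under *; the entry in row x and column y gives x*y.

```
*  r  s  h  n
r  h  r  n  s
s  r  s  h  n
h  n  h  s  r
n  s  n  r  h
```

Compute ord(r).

The identity element is s (its row matches the header).
r^1 = r
r^2 = r*r = h
r^3 = h*r = n
r^4 = n*r = s
The first power of r equal to the identity is r^4, so ord(r) = 4.

4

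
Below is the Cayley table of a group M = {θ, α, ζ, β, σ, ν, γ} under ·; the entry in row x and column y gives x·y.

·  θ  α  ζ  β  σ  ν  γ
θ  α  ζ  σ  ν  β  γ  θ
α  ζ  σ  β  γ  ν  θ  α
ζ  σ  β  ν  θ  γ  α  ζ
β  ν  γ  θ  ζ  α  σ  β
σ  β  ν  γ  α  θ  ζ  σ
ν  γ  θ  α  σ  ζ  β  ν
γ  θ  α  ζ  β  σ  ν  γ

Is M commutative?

Yes

Check whether the table is symmetric across its main diagonal.
Every entry (row x, col y) equals the entry (row y, col x), so M is abelian.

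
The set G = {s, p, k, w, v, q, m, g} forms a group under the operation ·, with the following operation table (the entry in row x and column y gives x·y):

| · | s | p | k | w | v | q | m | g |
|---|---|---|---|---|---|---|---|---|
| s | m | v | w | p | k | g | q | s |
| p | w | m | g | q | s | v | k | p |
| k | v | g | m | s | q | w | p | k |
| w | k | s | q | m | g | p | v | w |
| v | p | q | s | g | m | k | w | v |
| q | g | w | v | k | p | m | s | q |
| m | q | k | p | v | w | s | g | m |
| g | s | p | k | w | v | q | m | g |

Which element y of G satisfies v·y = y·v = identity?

w

First locate the identity: row g matches the header, so g is the identity.
Scan row v for g: v·w = g. Hence v^(-1) = w.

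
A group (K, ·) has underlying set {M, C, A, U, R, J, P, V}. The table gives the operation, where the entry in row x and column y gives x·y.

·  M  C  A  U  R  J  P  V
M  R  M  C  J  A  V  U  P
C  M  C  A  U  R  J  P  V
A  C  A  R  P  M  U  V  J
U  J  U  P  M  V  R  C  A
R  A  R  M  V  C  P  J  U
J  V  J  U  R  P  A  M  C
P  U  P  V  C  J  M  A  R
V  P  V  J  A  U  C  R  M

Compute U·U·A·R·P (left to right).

U·U = M
M·A = C
C·R = R
R·P = J

J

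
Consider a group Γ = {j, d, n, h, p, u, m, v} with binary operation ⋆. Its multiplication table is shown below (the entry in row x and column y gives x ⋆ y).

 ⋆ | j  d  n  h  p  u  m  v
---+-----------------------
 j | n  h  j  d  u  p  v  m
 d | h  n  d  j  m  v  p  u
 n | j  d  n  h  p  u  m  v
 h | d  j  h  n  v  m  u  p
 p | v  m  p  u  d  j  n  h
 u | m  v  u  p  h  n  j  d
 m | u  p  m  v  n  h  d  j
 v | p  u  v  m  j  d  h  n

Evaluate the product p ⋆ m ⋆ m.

m

p ⋆ m = n
n ⋆ m = m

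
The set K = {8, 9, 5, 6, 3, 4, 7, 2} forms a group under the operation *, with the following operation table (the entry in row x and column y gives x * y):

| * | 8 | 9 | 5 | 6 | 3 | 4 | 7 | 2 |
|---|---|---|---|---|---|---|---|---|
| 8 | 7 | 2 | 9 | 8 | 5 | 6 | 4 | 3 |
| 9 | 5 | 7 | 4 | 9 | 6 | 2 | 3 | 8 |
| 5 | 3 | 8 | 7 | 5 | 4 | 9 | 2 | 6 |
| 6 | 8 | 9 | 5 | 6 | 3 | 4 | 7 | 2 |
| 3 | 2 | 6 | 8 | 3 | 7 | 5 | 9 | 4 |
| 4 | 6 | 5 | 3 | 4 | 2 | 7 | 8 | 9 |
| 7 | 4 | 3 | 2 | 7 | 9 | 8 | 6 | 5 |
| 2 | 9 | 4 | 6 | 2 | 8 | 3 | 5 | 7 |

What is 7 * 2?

Read row 7, column 2: 7 * 2 = 5.

5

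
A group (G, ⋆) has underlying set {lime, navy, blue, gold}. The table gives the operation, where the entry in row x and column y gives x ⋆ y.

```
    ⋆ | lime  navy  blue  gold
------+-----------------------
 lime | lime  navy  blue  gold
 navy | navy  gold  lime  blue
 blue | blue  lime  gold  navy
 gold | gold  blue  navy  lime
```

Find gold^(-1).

gold

First locate the identity: row lime matches the header, so lime is the identity.
Scan row gold for lime: gold ⋆ gold = lime. Hence gold^(-1) = gold.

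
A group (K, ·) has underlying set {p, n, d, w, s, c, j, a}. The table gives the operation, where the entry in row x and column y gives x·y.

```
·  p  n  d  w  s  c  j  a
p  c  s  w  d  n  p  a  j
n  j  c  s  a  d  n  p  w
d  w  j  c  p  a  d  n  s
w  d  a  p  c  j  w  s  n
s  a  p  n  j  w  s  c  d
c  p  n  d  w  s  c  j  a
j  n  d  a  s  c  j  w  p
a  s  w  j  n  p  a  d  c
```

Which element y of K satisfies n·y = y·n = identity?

n

First locate the identity: row c matches the header, so c is the identity.
Scan row n for c: n·n = c. Hence n^(-1) = n.
(Structurally, K here is isomorphic to the dihedral group D_4.)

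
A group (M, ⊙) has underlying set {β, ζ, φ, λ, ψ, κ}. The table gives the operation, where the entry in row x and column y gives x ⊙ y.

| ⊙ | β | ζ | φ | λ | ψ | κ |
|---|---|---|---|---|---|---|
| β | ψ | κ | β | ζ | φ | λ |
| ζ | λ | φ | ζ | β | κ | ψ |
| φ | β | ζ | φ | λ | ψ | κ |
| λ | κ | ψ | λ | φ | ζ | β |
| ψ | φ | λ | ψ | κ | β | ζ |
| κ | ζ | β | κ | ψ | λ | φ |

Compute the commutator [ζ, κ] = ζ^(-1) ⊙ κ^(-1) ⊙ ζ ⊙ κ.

Identity is φ; from the table ζ^(-1) = ζ and κ^(-1) = κ.
ζ ⊙ κ = ψ
ψ ⊙ ζ = λ
λ ⊙ κ = β

β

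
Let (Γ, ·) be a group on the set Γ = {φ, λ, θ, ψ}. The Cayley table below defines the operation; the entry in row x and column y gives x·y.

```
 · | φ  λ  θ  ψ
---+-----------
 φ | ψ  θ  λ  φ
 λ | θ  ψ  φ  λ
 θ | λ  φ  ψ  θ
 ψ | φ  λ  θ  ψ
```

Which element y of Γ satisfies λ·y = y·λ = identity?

λ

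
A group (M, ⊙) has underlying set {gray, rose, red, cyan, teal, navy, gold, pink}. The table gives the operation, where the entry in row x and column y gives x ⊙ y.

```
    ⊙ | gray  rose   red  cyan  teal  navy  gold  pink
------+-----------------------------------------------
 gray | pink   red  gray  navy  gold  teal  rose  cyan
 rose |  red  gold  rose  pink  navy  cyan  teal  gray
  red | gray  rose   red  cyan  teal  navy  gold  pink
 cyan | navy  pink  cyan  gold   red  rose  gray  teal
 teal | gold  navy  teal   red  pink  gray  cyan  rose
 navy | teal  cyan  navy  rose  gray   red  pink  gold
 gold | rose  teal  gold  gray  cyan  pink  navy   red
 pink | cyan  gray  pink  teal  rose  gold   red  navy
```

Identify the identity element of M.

The identity e satisfies e ⊙ x = x for all x, so its row in the table reproduces the column headers.
Row red reads: gray, rose, red, cyan, teal, navy, gold, pink — exactly the header order. So red is the identity.

red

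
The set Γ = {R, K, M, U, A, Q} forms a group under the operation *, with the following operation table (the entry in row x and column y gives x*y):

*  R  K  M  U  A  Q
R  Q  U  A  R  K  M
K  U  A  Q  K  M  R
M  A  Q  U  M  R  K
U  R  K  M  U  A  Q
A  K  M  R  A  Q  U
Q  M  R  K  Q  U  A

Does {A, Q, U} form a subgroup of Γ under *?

Yes

{A, Q, U} contains the identity U.
Checking products: every product of two elements of {A, Q, U} (read from the table) lies in {A, Q, U}, so the set is closed.
In a finite group, a nonempty closed subset is a subgroup. So {A, Q, U} ≤ Γ.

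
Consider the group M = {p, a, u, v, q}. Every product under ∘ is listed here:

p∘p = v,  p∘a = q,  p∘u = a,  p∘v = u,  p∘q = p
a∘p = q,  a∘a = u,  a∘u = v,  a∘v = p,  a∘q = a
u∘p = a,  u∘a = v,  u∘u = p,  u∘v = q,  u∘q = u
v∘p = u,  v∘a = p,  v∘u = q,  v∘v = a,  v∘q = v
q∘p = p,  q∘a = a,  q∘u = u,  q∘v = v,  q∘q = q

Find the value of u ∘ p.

Read row u, column p: u ∘ p = a.
(Structurally, M here is isomorphic to the cyclic group Z_5.)

a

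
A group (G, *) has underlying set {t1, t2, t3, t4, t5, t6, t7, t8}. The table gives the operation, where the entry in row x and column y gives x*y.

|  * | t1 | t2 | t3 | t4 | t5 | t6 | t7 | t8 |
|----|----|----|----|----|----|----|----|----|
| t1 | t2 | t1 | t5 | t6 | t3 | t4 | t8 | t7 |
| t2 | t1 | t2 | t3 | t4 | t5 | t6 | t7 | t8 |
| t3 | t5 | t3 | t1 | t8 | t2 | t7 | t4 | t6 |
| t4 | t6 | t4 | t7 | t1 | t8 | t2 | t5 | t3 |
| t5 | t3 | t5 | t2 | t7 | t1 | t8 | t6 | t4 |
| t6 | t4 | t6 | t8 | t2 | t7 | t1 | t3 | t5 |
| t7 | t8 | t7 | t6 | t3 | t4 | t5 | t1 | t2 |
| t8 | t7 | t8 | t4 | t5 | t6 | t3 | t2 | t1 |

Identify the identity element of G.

t2

The identity e satisfies e*x = x for all x, so its row in the table reproduces the column headers.
Row t2 reads: t1, t2, t3, t4, t5, t6, t7, t8 — exactly the header order. So t2 is the identity.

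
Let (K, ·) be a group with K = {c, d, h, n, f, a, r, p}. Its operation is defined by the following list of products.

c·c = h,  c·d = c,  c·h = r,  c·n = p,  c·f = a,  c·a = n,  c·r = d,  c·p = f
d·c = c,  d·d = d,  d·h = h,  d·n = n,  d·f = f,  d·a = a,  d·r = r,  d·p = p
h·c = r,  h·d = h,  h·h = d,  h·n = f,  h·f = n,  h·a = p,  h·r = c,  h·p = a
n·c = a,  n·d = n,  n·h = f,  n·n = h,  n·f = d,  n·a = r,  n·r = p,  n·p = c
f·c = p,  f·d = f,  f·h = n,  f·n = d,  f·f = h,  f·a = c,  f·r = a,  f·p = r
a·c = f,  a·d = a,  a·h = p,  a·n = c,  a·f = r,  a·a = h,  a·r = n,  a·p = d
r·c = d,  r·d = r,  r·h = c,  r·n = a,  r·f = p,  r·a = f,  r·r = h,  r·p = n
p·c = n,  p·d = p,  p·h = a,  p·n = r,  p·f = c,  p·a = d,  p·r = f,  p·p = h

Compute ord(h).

2

The identity element is d (its row matches the header).
h^1 = h
h^2 = h·h = d
The first power of h equal to the identity is h^2, so ord(h) = 2.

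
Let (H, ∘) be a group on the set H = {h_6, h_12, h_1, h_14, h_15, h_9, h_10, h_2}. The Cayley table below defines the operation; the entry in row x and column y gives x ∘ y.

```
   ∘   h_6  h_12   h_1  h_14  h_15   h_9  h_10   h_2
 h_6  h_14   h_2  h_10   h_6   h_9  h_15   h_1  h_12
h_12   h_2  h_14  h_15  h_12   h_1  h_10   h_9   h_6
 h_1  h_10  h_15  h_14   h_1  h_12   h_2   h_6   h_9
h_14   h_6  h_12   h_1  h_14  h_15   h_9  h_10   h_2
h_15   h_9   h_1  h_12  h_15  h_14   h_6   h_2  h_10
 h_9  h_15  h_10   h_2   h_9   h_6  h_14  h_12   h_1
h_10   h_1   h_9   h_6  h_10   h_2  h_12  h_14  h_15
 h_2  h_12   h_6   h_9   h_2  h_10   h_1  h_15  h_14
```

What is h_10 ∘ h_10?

h_14

Read row h_10, column h_10: h_10 ∘ h_10 = h_14.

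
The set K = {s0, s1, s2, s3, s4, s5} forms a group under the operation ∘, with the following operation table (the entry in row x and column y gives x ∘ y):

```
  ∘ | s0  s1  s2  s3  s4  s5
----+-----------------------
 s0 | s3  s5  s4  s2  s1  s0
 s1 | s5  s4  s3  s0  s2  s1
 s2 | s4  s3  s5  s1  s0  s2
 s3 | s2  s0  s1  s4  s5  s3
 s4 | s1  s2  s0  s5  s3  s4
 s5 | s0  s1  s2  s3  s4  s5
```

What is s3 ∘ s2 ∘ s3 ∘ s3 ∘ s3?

s3 ∘ s2 = s1
s1 ∘ s3 = s0
s0 ∘ s3 = s2
s2 ∘ s3 = s1

s1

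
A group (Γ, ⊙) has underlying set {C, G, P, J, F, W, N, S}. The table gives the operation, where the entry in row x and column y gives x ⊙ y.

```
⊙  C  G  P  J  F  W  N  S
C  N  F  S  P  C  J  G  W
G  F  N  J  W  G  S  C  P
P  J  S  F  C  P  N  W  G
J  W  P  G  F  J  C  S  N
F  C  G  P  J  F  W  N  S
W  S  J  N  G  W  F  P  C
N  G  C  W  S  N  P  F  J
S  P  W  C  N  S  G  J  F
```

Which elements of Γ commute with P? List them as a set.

{F, N, P, W}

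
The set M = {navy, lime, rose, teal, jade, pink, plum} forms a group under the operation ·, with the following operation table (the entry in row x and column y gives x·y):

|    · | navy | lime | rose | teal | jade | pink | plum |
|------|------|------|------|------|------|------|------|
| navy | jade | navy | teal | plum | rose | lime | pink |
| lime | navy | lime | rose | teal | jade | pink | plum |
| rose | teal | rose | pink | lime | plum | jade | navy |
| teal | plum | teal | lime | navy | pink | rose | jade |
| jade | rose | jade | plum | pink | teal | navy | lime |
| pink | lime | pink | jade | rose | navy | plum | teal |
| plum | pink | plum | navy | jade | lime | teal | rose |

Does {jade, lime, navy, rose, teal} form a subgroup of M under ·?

No

jade·teal = pink, which is not in {jade, lime, navy, rose, teal}.
The subset is not closed under ·, so it is not a subgroup.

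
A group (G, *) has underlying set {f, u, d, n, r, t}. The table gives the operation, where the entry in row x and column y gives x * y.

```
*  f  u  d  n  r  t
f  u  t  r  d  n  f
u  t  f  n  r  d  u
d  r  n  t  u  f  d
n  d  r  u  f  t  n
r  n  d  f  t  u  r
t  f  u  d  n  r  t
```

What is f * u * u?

f * u = t
t * u = u
(Structurally, G here is isomorphic to the cyclic group Z_6.)

u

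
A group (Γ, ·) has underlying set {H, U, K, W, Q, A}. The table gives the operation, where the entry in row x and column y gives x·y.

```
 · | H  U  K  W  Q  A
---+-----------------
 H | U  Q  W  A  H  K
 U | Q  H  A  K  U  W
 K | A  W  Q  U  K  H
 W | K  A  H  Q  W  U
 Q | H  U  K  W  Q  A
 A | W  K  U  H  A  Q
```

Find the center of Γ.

{Q}

An element z is central iff its row equals its column in the table.
For U: U·K = A ≠ W = K·U, so U ∉ Z.
Checking each element this way leaves Z(Γ) = {Q}.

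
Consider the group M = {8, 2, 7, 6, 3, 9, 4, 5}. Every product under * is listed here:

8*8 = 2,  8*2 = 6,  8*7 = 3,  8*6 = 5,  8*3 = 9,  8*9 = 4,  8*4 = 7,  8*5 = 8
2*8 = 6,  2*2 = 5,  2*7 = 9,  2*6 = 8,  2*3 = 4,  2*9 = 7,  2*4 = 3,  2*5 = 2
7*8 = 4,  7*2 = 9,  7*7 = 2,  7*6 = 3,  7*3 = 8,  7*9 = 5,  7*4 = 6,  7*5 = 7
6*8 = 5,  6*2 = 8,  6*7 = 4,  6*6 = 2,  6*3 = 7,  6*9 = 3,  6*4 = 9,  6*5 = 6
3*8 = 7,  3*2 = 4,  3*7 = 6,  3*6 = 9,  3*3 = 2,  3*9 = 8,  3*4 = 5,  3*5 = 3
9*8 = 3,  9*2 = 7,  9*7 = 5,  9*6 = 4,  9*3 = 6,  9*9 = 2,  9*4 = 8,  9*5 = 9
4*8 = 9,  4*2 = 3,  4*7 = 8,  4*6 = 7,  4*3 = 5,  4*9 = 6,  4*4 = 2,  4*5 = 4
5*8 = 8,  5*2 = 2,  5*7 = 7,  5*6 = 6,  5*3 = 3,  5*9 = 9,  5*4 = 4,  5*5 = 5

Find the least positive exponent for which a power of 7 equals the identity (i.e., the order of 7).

The identity element is 5 (its row matches the header).
7^1 = 7
7^2 = 7*7 = 2
7^3 = 2*7 = 9
7^4 = 9*7 = 5
The first power of 7 equal to the identity is 7^4, so ord(7) = 4.

4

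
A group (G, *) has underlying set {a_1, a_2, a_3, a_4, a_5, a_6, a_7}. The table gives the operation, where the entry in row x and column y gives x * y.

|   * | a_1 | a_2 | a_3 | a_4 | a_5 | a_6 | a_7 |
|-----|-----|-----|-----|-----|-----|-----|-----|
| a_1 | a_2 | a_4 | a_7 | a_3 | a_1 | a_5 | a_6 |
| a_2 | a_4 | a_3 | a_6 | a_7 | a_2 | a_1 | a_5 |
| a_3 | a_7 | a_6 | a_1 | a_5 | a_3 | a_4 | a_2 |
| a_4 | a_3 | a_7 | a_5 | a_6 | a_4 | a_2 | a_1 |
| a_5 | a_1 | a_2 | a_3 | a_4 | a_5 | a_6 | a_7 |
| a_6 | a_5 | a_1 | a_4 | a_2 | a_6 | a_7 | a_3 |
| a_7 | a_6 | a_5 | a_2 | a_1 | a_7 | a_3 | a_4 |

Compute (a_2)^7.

a_2^1 = a_2
a_2^2 = a_2 * a_2 = a_3
a_2^3 = a_3 * a_2 = a_6
a_2^4 = a_6 * a_2 = a_1
a_2^5 = a_1 * a_2 = a_4
a_2^6 = a_4 * a_2 = a_7
a_2^7 = a_7 * a_2 = a_5

a_5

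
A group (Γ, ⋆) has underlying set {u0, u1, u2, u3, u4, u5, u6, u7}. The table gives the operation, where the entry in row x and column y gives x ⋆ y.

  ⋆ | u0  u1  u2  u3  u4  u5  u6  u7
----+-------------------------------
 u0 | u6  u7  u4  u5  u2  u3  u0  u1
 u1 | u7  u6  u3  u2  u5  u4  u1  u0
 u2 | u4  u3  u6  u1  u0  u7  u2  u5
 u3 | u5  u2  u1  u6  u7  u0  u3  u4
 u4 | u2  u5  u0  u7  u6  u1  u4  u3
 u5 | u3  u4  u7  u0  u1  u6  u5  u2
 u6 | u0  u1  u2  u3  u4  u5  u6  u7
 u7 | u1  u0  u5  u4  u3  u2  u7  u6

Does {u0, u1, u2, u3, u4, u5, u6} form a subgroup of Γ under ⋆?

u1 ⋆ u0 = u7, which is not in {u0, u1, u2, u3, u4, u5, u6}.
The subset is not closed under ⋆, so it is not a subgroup.

No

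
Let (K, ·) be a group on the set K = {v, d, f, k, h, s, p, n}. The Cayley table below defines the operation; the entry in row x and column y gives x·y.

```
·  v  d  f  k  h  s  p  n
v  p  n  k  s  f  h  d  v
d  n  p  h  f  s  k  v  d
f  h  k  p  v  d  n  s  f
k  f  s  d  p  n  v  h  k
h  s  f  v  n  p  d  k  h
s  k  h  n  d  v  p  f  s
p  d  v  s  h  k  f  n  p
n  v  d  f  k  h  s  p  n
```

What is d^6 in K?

p

d^1 = d
d^2 = d·d = p
d^3 = p·d = v
d^4 = v·d = n
d^5 = n·d = d
d^6 = d·d = p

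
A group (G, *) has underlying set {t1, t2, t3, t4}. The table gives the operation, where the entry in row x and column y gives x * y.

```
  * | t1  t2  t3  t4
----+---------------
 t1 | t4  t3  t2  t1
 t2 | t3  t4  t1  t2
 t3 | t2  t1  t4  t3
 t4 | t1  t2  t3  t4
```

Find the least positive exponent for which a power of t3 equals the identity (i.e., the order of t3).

The identity element is t4 (its row matches the header).
t3^1 = t3
t3^2 = t3 * t3 = t4
The first power of t3 equal to the identity is t3^2, so ord(t3) = 2.
(Structurally, G here is isomorphic to the Klein four-group V_4.)

2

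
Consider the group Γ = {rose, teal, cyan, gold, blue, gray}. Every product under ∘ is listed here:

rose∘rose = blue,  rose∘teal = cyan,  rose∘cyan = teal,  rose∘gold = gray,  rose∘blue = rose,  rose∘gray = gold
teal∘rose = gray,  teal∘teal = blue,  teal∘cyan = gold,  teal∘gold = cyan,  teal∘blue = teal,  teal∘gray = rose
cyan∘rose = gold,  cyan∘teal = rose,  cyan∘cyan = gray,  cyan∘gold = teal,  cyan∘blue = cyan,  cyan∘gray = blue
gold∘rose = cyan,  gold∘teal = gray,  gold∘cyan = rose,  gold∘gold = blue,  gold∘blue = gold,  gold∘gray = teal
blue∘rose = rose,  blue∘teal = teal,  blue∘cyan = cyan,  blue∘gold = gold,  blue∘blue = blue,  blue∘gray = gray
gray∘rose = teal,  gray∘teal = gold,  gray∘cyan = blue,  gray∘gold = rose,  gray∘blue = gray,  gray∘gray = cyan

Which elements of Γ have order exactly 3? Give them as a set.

Identity is blue. Compute the order of each non-identity element by repeated multiplication:
  rose: rose → blue  (order 2)
  teal: teal → blue  (order 2)
  cyan: cyan → gray → blue  (order 3)
  gold: gold → blue  (order 2)
  gray: gray → cyan → blue  (order 3)
Elements of order 3: {cyan, gray}.

{cyan, gray}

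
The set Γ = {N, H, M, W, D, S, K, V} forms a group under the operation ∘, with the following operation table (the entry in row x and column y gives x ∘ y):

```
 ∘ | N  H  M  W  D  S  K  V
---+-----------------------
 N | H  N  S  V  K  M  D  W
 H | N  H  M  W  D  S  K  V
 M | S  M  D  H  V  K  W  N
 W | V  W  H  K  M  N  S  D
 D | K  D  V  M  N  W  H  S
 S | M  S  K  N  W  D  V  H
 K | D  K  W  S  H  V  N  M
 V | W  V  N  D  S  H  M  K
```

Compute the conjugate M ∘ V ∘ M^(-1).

V

The identity is H. In row M, the entry H sits in column W, so M^(-1) = W.
M ∘ V = N
N ∘ W = V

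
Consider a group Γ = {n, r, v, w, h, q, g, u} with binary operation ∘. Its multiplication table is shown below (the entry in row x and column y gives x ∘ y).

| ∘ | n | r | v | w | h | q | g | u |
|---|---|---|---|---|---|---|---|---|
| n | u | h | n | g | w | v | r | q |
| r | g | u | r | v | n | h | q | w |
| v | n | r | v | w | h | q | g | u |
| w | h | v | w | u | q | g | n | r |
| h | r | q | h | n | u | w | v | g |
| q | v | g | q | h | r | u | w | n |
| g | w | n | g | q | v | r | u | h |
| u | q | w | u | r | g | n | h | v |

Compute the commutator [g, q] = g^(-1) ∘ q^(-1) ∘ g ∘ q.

u

Identity is v; from the table g^(-1) = h and q^(-1) = n.
h ∘ n = r
r ∘ g = q
q ∘ q = u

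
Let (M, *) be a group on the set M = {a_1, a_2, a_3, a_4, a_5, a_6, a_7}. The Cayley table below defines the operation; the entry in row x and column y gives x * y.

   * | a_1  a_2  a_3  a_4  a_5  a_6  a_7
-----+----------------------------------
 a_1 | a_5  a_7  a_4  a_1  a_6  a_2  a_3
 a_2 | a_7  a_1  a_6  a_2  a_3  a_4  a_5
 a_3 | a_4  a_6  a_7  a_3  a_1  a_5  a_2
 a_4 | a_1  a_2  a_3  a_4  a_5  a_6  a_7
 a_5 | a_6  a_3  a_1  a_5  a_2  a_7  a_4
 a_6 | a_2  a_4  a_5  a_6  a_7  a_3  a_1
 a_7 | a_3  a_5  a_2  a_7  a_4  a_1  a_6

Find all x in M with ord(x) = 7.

{a_1, a_2, a_3, a_5, a_6, a_7}

Identity is a_4. Compute the order of each non-identity element by repeated multiplication:
  a_1: a_1 → a_5 → a_6 → a_2 → a_7 → a_3 → a_4  (order 7)
  a_2: a_2 → a_1 → a_7 → a_5 → a_3 → a_6 → a_4  (order 7)
  a_3: a_3 → a_7 → a_2 → a_6 → a_5 → a_1 → a_4  (order 7)
  a_5: a_5 → a_2 → a_3 → a_1 → a_6 → a_7 → a_4  (order 7)
  a_6: a_6 → a_3 → a_5 → a_7 → a_1 → a_2 → a_4  (order 7)
  a_7: a_7 → a_6 → a_1 → a_3 → a_2 → a_5 → a_4  (order 7)
Elements of order 7: {a_1, a_2, a_3, a_5, a_6, a_7}.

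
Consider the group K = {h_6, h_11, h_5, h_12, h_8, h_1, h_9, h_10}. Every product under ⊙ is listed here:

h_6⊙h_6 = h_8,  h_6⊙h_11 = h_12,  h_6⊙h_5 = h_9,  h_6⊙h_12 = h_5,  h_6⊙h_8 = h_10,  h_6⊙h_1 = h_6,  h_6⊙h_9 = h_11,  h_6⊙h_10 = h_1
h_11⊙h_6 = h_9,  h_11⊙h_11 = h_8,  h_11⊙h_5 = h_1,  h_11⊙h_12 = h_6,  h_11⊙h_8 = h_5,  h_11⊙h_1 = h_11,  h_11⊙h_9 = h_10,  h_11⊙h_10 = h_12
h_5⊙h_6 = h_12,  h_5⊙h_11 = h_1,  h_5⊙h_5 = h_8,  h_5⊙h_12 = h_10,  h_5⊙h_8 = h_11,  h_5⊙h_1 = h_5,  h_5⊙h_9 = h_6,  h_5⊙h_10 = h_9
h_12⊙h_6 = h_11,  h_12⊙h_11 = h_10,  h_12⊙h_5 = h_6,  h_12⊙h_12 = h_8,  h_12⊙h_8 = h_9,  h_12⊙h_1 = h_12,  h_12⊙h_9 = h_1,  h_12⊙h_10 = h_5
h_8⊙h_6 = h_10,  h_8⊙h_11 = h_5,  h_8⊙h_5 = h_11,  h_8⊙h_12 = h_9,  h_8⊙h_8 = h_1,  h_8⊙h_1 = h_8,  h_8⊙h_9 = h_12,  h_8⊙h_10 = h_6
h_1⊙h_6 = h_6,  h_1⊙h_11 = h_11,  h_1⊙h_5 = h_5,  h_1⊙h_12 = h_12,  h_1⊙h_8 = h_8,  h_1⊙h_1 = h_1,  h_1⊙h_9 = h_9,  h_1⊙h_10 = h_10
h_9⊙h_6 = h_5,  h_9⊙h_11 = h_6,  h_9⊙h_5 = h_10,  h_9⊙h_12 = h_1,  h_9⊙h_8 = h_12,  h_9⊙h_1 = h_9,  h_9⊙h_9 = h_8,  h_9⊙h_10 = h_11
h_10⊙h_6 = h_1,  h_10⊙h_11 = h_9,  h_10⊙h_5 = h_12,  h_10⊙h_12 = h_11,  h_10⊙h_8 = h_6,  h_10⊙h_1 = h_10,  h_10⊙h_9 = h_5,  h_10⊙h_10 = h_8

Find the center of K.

An element z is central iff its row equals its column in the table.
For h_11: h_11 ⊙ h_6 = h_9 ≠ h_12 = h_6 ⊙ h_11, so h_11 ∉ Z.
Checking each element this way leaves Z(K) = {h_1, h_8}.

{h_1, h_8}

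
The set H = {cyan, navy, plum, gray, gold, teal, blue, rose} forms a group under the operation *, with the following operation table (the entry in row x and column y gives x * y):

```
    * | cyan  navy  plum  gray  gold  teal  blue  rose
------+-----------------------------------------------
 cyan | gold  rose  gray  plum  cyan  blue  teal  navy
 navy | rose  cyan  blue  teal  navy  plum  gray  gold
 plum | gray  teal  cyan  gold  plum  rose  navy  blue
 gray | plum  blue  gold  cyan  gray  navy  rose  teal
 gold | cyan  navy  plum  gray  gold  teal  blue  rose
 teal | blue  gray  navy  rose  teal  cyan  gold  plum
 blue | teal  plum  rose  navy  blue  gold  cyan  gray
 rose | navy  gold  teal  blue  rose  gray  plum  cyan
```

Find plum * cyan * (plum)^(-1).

The identity is gold. In row plum, the entry gold sits in column gray, so plum^(-1) = gray.
plum * cyan = gray
gray * gray = cyan
(Structurally, H here is isomorphic to the quaternion group Q_8.)

cyan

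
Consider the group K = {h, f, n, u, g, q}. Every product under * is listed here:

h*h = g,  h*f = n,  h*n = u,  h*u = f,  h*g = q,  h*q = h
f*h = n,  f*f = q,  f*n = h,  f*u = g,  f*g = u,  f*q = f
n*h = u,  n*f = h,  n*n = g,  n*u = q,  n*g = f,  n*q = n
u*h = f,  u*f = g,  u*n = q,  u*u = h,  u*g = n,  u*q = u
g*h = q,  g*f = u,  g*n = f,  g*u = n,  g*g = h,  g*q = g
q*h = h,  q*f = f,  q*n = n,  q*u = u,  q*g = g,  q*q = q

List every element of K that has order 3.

{g, h}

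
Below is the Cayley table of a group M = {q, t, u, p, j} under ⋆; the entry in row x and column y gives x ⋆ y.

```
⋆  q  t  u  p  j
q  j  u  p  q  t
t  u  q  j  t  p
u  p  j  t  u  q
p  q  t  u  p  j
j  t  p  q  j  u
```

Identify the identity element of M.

The identity e satisfies e ⋆ x = x for all x, so its row in the table reproduces the column headers.
Row p reads: q, t, u, p, j — exactly the header order. So p is the identity.

p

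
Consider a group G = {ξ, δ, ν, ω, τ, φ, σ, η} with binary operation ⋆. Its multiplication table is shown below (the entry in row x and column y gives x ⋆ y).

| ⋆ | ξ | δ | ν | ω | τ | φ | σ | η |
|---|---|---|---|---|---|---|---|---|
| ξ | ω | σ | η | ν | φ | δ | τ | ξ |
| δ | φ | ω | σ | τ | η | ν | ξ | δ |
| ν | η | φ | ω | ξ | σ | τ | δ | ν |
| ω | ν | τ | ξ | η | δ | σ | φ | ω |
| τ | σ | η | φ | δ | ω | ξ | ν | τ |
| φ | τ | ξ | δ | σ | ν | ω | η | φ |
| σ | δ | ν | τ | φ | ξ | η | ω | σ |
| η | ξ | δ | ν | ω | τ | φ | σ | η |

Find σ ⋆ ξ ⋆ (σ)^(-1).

ν

The identity is η. In row σ, the entry η sits in column φ, so σ^(-1) = φ.
σ ⋆ ξ = δ
δ ⋆ φ = ν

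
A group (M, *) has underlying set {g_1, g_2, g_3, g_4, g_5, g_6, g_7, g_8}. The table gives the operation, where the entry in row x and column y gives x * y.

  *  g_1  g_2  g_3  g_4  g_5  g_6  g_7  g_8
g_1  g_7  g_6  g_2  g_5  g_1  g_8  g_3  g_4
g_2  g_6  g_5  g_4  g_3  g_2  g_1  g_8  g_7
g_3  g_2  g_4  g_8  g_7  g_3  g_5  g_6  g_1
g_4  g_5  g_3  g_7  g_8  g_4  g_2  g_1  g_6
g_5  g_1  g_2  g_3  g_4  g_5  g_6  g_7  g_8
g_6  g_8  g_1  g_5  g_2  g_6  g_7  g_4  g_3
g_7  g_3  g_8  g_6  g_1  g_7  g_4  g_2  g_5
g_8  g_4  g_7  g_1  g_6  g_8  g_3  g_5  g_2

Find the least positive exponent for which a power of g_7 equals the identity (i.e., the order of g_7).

4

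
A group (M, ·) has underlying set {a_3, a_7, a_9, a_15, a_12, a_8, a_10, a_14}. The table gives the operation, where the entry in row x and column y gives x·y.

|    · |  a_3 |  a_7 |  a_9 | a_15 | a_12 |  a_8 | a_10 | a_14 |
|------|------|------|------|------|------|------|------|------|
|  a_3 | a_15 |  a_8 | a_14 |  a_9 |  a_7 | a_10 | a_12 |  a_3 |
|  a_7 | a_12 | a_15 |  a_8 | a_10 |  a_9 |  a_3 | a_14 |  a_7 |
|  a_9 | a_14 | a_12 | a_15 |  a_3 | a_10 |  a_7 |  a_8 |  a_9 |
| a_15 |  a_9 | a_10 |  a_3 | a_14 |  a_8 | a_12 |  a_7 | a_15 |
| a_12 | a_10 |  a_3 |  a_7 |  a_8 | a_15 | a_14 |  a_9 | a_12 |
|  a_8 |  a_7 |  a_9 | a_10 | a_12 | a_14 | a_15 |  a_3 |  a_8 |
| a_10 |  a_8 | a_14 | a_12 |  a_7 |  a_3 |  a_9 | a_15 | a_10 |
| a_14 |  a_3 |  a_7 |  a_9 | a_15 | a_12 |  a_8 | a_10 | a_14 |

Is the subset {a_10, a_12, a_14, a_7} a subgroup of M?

a_12·a_12 = a_15, which is not in {a_10, a_12, a_14, a_7}.
The subset is not closed under ·, so it is not a subgroup.
(Structurally, M here is isomorphic to the quaternion group Q_8.)

No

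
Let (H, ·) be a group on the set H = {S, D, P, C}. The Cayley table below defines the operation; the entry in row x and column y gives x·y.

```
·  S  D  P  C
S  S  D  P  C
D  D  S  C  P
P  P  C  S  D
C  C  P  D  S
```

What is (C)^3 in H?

C

C^1 = C
C^2 = C·C = S
C^3 = S·C = C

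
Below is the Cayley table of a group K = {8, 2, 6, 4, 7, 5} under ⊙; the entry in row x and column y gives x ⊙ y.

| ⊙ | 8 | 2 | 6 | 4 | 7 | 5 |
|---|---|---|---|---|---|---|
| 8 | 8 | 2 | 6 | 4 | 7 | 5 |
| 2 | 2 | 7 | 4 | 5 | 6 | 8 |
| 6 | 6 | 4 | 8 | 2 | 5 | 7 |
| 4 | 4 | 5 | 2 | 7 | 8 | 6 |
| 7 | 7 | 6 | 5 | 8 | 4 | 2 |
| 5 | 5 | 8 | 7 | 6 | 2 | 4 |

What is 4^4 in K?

4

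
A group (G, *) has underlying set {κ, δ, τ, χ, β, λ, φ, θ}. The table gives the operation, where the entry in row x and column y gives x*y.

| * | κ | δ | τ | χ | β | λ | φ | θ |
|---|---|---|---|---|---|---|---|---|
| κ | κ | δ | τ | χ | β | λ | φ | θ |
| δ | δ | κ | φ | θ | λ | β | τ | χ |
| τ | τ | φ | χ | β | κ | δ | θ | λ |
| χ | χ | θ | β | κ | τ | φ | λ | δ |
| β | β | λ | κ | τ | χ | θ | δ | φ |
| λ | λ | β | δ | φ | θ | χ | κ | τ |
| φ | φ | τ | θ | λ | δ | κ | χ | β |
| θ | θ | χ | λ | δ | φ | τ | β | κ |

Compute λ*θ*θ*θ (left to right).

λ*θ = τ
τ*θ = λ
λ*θ = τ
(Structurally, G here is isomorphic to Z_2 x Z_4.)

τ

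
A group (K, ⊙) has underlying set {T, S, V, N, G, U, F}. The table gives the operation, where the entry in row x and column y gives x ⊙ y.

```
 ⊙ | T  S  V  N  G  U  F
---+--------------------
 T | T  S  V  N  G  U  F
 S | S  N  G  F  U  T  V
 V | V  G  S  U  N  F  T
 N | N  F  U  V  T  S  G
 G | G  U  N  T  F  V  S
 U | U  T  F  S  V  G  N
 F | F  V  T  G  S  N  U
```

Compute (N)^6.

N^1 = N
N^2 = N ⊙ N = V
N^3 = V ⊙ N = U
N^4 = U ⊙ N = S
N^5 = S ⊙ N = F
N^6 = F ⊙ N = G

G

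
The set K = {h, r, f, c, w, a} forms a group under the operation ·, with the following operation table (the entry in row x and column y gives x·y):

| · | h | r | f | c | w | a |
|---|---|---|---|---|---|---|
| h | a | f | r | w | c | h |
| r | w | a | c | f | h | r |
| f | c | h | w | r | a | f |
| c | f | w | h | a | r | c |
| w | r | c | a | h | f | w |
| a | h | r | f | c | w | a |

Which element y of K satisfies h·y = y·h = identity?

First locate the identity: row a matches the header, so a is the identity.
Scan row h for a: h·h = a. Hence h^(-1) = h.

h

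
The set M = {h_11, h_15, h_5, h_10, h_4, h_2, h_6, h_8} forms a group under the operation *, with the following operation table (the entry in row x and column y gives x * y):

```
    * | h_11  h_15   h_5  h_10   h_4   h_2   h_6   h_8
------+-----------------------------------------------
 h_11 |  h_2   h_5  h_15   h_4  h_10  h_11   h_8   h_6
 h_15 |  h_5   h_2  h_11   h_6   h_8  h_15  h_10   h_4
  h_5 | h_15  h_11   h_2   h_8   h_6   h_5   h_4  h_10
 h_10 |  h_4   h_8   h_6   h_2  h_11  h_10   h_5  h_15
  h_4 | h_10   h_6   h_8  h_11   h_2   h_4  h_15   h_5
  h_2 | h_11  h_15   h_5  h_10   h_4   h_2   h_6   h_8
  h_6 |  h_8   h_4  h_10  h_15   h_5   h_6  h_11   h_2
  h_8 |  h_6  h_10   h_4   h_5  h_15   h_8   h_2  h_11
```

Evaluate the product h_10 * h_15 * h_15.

h_10 * h_15 = h_8
h_8 * h_15 = h_10

h_10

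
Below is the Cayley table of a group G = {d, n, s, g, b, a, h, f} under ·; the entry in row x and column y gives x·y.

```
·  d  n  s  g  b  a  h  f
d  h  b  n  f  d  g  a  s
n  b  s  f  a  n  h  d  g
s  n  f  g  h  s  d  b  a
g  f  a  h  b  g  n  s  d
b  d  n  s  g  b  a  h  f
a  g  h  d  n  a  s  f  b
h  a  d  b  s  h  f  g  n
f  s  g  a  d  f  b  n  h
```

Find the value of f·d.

s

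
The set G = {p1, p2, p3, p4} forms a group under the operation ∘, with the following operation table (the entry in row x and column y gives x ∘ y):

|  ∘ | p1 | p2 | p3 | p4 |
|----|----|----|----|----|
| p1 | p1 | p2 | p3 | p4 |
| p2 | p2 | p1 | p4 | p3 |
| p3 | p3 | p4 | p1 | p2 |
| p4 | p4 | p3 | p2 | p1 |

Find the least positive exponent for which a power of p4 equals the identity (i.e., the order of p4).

The identity element is p1 (its row matches the header).
p4^1 = p4
p4^2 = p4 ∘ p4 = p1
The first power of p4 equal to the identity is p4^2, so ord(p4) = 2.
(Structurally, G here is isomorphic to the Klein four-group V_4.)

2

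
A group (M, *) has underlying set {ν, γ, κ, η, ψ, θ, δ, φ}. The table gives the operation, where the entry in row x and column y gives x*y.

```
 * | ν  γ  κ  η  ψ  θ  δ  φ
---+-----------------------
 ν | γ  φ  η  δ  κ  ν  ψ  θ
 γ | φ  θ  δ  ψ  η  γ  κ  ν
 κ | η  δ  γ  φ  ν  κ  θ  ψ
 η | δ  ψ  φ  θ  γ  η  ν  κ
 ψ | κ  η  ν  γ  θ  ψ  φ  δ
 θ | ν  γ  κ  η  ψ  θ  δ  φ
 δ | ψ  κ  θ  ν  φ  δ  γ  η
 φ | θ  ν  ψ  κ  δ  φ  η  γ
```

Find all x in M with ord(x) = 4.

{δ, κ, ν, φ}

Identity is θ. Compute the order of each non-identity element by repeated multiplication:
  ν: ν → γ → φ → θ  (order 4)
  γ: γ → θ  (order 2)
  κ: κ → γ → δ → θ  (order 4)
  η: η → θ  (order 2)
  ψ: ψ → θ  (order 2)
  δ: δ → γ → κ → θ  (order 4)
  φ: φ → γ → ν → θ  (order 4)
Elements of order 4: {δ, κ, ν, φ}.
(Structurally, M here is isomorphic to Z_2 x Z_4.)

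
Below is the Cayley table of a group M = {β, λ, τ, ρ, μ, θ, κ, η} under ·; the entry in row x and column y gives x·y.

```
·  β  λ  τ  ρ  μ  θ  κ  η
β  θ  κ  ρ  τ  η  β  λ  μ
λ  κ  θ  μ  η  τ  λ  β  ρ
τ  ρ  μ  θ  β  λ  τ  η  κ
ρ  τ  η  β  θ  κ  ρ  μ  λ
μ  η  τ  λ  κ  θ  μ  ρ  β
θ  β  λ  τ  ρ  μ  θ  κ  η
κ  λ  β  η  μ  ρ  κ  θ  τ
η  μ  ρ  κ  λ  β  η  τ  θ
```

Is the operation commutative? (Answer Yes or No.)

Yes

Check whether the table is symmetric across its main diagonal.
Every entry (row x, col y) equals the entry (row y, col x), so M is abelian.
(In fact M ≅ the elementary abelian group (Z_2)^3.)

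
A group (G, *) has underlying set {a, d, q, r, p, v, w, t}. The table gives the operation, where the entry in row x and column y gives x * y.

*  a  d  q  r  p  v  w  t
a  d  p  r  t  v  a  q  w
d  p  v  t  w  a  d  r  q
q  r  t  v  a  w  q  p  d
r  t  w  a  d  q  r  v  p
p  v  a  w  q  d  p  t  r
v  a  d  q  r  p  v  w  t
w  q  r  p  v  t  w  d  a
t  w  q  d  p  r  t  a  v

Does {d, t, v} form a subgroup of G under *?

d * t = q, which is not in {d, t, v}.
The subset is not closed under *, so it is not a subgroup.

No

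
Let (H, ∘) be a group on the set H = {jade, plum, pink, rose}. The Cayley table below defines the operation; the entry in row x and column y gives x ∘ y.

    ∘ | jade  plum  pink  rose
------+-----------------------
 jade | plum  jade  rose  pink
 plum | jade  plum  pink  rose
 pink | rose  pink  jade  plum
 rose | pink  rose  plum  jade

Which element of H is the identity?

The identity e satisfies e ∘ x = x for all x, so its row in the table reproduces the column headers.
Row plum reads: jade, plum, pink, rose — exactly the header order. So plum is the identity.

plum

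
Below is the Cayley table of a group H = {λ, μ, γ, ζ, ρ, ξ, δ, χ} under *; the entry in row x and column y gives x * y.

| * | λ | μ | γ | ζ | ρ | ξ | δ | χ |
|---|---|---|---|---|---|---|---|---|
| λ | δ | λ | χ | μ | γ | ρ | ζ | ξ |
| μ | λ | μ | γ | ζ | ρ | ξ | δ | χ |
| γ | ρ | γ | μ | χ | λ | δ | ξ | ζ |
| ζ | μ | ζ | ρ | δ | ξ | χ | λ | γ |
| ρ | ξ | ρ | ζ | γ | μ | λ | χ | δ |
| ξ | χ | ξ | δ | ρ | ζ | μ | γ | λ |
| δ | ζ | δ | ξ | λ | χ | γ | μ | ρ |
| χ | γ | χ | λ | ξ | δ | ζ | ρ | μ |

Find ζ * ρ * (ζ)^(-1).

χ

The identity is μ. In row ζ, the entry μ sits in column λ, so ζ^(-1) = λ.
ζ * ρ = ξ
ξ * λ = χ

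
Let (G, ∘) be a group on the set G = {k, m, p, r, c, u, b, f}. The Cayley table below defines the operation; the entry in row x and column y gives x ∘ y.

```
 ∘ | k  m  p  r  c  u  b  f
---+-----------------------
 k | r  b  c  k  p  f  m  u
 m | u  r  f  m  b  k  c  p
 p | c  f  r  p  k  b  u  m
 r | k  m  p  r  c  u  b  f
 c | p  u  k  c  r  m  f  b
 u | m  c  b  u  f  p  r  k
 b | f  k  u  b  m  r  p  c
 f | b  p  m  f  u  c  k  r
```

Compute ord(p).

The identity element is r (its row matches the header).
p^1 = p
p^2 = p ∘ p = r
The first power of p equal to the identity is p^2, so ord(p) = 2.
(Structurally, G here is isomorphic to the dihedral group D_4.)

2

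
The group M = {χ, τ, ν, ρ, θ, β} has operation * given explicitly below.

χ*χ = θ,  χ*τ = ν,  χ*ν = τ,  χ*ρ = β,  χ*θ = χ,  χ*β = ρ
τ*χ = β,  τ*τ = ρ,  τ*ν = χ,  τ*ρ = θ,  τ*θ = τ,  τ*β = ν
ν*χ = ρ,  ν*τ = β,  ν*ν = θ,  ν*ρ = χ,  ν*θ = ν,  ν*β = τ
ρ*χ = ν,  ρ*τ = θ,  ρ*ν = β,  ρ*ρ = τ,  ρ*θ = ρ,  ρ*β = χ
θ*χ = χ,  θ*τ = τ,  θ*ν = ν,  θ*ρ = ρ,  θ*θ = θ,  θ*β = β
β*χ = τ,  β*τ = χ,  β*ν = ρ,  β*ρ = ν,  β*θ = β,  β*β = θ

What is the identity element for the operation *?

θ

The identity e satisfies e*x = x for all x, so its row in the table reproduces the column headers.
Row θ reads: χ, τ, ν, ρ, θ, β — exactly the header order. So θ is the identity.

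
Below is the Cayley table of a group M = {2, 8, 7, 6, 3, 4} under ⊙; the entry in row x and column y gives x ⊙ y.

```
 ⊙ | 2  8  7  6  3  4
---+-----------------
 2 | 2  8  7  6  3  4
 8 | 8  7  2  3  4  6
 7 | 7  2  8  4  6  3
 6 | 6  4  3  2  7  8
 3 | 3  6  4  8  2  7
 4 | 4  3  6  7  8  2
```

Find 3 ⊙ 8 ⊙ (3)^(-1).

The identity is 2. In row 3, the entry 2 sits in column 3, so 3^(-1) = 3.
3 ⊙ 8 = 6
6 ⊙ 3 = 7

7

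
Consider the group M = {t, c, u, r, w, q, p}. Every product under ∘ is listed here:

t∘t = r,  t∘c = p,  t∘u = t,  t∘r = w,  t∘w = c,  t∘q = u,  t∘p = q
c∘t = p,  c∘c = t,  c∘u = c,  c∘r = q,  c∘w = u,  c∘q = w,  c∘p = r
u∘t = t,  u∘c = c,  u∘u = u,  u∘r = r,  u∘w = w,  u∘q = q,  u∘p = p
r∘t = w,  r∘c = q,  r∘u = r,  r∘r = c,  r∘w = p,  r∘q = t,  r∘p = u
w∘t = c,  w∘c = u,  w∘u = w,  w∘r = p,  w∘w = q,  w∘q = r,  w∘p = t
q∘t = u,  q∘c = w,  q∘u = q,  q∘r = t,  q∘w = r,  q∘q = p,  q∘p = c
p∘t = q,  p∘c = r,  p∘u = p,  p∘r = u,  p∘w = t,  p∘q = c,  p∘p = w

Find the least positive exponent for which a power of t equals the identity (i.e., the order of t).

7

The identity element is u (its row matches the header).
t^1 = t
t^2 = t ∘ t = r
t^3 = r ∘ t = w
t^4 = w ∘ t = c
t^5 = c ∘ t = p
t^6 = p ∘ t = q
t^7 = q ∘ t = u
The first power of t equal to the identity is t^7, so ord(t) = 7.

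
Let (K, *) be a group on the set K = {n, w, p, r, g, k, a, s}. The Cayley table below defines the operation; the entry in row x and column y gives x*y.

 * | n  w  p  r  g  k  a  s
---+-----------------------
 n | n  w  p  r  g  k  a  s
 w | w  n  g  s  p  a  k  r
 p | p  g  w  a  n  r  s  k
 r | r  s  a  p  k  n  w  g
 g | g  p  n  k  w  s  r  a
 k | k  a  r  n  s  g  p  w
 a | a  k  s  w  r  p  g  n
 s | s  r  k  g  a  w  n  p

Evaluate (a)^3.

r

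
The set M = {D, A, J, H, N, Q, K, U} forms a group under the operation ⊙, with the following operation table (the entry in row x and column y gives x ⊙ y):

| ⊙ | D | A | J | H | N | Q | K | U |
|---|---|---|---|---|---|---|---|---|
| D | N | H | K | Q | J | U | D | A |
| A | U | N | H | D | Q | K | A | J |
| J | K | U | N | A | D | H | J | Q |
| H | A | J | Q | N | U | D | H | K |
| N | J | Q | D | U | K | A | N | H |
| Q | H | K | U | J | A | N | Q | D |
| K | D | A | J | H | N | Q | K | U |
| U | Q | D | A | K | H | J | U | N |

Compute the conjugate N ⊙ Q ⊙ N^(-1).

Q

The identity is K. In row N, the entry K sits in column N, so N^(-1) = N.
N ⊙ Q = A
A ⊙ N = Q
(Structurally, M here is isomorphic to the quaternion group Q_8.)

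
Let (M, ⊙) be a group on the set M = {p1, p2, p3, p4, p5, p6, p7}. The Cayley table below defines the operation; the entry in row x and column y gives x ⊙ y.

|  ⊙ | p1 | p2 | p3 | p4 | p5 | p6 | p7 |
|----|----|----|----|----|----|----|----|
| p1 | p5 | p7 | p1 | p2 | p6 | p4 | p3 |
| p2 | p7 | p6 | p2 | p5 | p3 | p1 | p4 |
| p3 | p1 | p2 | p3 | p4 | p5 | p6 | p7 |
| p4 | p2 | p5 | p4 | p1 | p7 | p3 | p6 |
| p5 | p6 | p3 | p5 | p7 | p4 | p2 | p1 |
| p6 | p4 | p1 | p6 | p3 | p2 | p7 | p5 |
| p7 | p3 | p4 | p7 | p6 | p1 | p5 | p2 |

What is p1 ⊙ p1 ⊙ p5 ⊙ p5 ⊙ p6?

p1 ⊙ p1 = p5
p5 ⊙ p5 = p4
p4 ⊙ p5 = p7
p7 ⊙ p6 = p5

p5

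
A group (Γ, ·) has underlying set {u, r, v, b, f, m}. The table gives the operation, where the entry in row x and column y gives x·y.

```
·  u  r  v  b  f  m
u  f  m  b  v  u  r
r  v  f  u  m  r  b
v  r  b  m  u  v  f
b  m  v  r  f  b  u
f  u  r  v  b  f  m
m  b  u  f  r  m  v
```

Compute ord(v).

3

The identity element is f (its row matches the header).
v^1 = v
v^2 = v·v = m
v^3 = m·v = f
The first power of v equal to the identity is v^3, so ord(v) = 3.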